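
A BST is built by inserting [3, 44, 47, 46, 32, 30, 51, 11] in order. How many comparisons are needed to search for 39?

Search path for 39: 3 -> 44 -> 32
Found: False
Comparisons: 3


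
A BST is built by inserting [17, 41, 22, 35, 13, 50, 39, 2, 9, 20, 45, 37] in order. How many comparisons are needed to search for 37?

Search path for 37: 17 -> 41 -> 22 -> 35 -> 39 -> 37
Found: True
Comparisons: 6


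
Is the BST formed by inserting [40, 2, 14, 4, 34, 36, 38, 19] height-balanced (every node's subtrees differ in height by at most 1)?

Tree (level-order array): [40, 2, None, None, 14, 4, 34, None, None, 19, 36, None, None, None, 38]
Definition: a tree is height-balanced if, at every node, |h(left) - h(right)| <= 1 (empty subtree has height -1).
Bottom-up per-node check:
  node 4: h_left=-1, h_right=-1, diff=0 [OK], height=0
  node 19: h_left=-1, h_right=-1, diff=0 [OK], height=0
  node 38: h_left=-1, h_right=-1, diff=0 [OK], height=0
  node 36: h_left=-1, h_right=0, diff=1 [OK], height=1
  node 34: h_left=0, h_right=1, diff=1 [OK], height=2
  node 14: h_left=0, h_right=2, diff=2 [FAIL (|0-2|=2 > 1)], height=3
  node 2: h_left=-1, h_right=3, diff=4 [FAIL (|-1-3|=4 > 1)], height=4
  node 40: h_left=4, h_right=-1, diff=5 [FAIL (|4--1|=5 > 1)], height=5
Node 14 violates the condition: |0 - 2| = 2 > 1.
Result: Not balanced


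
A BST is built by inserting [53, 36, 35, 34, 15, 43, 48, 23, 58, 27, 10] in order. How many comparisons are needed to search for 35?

Search path for 35: 53 -> 36 -> 35
Found: True
Comparisons: 3


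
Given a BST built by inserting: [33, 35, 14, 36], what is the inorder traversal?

Tree insertion order: [33, 35, 14, 36]
Tree (level-order array): [33, 14, 35, None, None, None, 36]
Inorder traversal: [14, 33, 35, 36]


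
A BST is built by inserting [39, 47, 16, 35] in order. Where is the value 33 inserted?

Starting tree (level order): [39, 16, 47, None, 35]
Insertion path: 39 -> 16 -> 35
Result: insert 33 as left child of 35
Final tree (level order): [39, 16, 47, None, 35, None, None, 33]


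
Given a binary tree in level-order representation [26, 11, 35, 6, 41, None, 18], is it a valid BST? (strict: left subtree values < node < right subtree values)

Level-order array: [26, 11, 35, 6, 41, None, 18]
Validate using subtree bounds (lo, hi): at each node, require lo < value < hi,
then recurse left with hi=value and right with lo=value.
Preorder trace (stopping at first violation):
  at node 26 with bounds (-inf, +inf): OK
  at node 11 with bounds (-inf, 26): OK
  at node 6 with bounds (-inf, 11): OK
  at node 41 with bounds (11, 26): VIOLATION
Node 41 violates its bound: not (11 < 41 < 26).
Result: Not a valid BST


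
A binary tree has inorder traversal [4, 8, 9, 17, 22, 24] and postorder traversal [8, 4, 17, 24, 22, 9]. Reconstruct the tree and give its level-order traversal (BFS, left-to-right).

Inorder:   [4, 8, 9, 17, 22, 24]
Postorder: [8, 4, 17, 24, 22, 9]
Algorithm: postorder visits root last, so walk postorder right-to-left;
each value is the root of the current inorder slice — split it at that
value, recurse on the right subtree first, then the left.
Recursive splits:
  root=9; inorder splits into left=[4, 8], right=[17, 22, 24]
  root=22; inorder splits into left=[17], right=[24]
  root=24; inorder splits into left=[], right=[]
  root=17; inorder splits into left=[], right=[]
  root=4; inorder splits into left=[], right=[8]
  root=8; inorder splits into left=[], right=[]
Reconstructed level-order: [9, 4, 22, 8, 17, 24]


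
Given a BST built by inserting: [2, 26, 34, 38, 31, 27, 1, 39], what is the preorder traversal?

Tree insertion order: [2, 26, 34, 38, 31, 27, 1, 39]
Tree (level-order array): [2, 1, 26, None, None, None, 34, 31, 38, 27, None, None, 39]
Preorder traversal: [2, 1, 26, 34, 31, 27, 38, 39]


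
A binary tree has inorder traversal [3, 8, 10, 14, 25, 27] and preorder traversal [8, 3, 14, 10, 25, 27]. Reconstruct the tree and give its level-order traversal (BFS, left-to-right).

Inorder:  [3, 8, 10, 14, 25, 27]
Preorder: [8, 3, 14, 10, 25, 27]
Algorithm: preorder visits root first, so consume preorder in order;
for each root, split the current inorder slice at that value into
left-subtree inorder and right-subtree inorder, then recurse.
Recursive splits:
  root=8; inorder splits into left=[3], right=[10, 14, 25, 27]
  root=3; inorder splits into left=[], right=[]
  root=14; inorder splits into left=[10], right=[25, 27]
  root=10; inorder splits into left=[], right=[]
  root=25; inorder splits into left=[], right=[27]
  root=27; inorder splits into left=[], right=[]
Reconstructed level-order: [8, 3, 14, 10, 25, 27]


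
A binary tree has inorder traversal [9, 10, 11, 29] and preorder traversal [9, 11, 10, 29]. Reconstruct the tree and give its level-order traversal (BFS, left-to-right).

Inorder:  [9, 10, 11, 29]
Preorder: [9, 11, 10, 29]
Algorithm: preorder visits root first, so consume preorder in order;
for each root, split the current inorder slice at that value into
left-subtree inorder and right-subtree inorder, then recurse.
Recursive splits:
  root=9; inorder splits into left=[], right=[10, 11, 29]
  root=11; inorder splits into left=[10], right=[29]
  root=10; inorder splits into left=[], right=[]
  root=29; inorder splits into left=[], right=[]
Reconstructed level-order: [9, 11, 10, 29]


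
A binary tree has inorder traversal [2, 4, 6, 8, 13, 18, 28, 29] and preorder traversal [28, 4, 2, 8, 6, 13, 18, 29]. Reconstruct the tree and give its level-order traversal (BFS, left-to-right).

Inorder:  [2, 4, 6, 8, 13, 18, 28, 29]
Preorder: [28, 4, 2, 8, 6, 13, 18, 29]
Algorithm: preorder visits root first, so consume preorder in order;
for each root, split the current inorder slice at that value into
left-subtree inorder and right-subtree inorder, then recurse.
Recursive splits:
  root=28; inorder splits into left=[2, 4, 6, 8, 13, 18], right=[29]
  root=4; inorder splits into left=[2], right=[6, 8, 13, 18]
  root=2; inorder splits into left=[], right=[]
  root=8; inorder splits into left=[6], right=[13, 18]
  root=6; inorder splits into left=[], right=[]
  root=13; inorder splits into left=[], right=[18]
  root=18; inorder splits into left=[], right=[]
  root=29; inorder splits into left=[], right=[]
Reconstructed level-order: [28, 4, 29, 2, 8, 6, 13, 18]


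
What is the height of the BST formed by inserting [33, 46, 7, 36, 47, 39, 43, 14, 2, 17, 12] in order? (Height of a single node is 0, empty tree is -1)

Insertion order: [33, 46, 7, 36, 47, 39, 43, 14, 2, 17, 12]
Tree (level-order array): [33, 7, 46, 2, 14, 36, 47, None, None, 12, 17, None, 39, None, None, None, None, None, None, None, 43]
Compute height bottom-up (empty subtree = -1):
  height(2) = 1 + max(-1, -1) = 0
  height(12) = 1 + max(-1, -1) = 0
  height(17) = 1 + max(-1, -1) = 0
  height(14) = 1 + max(0, 0) = 1
  height(7) = 1 + max(0, 1) = 2
  height(43) = 1 + max(-1, -1) = 0
  height(39) = 1 + max(-1, 0) = 1
  height(36) = 1 + max(-1, 1) = 2
  height(47) = 1 + max(-1, -1) = 0
  height(46) = 1 + max(2, 0) = 3
  height(33) = 1 + max(2, 3) = 4
Height = 4


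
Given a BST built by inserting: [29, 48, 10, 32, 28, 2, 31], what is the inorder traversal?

Tree insertion order: [29, 48, 10, 32, 28, 2, 31]
Tree (level-order array): [29, 10, 48, 2, 28, 32, None, None, None, None, None, 31]
Inorder traversal: [2, 10, 28, 29, 31, 32, 48]


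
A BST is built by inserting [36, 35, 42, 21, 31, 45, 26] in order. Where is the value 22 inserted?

Starting tree (level order): [36, 35, 42, 21, None, None, 45, None, 31, None, None, 26]
Insertion path: 36 -> 35 -> 21 -> 31 -> 26
Result: insert 22 as left child of 26
Final tree (level order): [36, 35, 42, 21, None, None, 45, None, 31, None, None, 26, None, 22]


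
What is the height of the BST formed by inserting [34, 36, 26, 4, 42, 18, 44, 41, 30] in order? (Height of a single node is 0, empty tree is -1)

Insertion order: [34, 36, 26, 4, 42, 18, 44, 41, 30]
Tree (level-order array): [34, 26, 36, 4, 30, None, 42, None, 18, None, None, 41, 44]
Compute height bottom-up (empty subtree = -1):
  height(18) = 1 + max(-1, -1) = 0
  height(4) = 1 + max(-1, 0) = 1
  height(30) = 1 + max(-1, -1) = 0
  height(26) = 1 + max(1, 0) = 2
  height(41) = 1 + max(-1, -1) = 0
  height(44) = 1 + max(-1, -1) = 0
  height(42) = 1 + max(0, 0) = 1
  height(36) = 1 + max(-1, 1) = 2
  height(34) = 1 + max(2, 2) = 3
Height = 3


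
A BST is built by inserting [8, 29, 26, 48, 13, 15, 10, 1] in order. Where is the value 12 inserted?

Starting tree (level order): [8, 1, 29, None, None, 26, 48, 13, None, None, None, 10, 15]
Insertion path: 8 -> 29 -> 26 -> 13 -> 10
Result: insert 12 as right child of 10
Final tree (level order): [8, 1, 29, None, None, 26, 48, 13, None, None, None, 10, 15, None, 12]


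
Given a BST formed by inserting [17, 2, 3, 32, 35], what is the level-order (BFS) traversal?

Tree insertion order: [17, 2, 3, 32, 35]
Tree (level-order array): [17, 2, 32, None, 3, None, 35]
BFS from the root, enqueuing left then right child of each popped node:
  queue [17] -> pop 17, enqueue [2, 32], visited so far: [17]
  queue [2, 32] -> pop 2, enqueue [3], visited so far: [17, 2]
  queue [32, 3] -> pop 32, enqueue [35], visited so far: [17, 2, 32]
  queue [3, 35] -> pop 3, enqueue [none], visited so far: [17, 2, 32, 3]
  queue [35] -> pop 35, enqueue [none], visited so far: [17, 2, 32, 3, 35]
Result: [17, 2, 32, 3, 35]


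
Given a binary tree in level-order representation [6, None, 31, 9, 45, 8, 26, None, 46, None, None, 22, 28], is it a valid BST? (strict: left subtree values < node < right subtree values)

Level-order array: [6, None, 31, 9, 45, 8, 26, None, 46, None, None, 22, 28]
Validate using subtree bounds (lo, hi): at each node, require lo < value < hi,
then recurse left with hi=value and right with lo=value.
Preorder trace (stopping at first violation):
  at node 6 with bounds (-inf, +inf): OK
  at node 31 with bounds (6, +inf): OK
  at node 9 with bounds (6, 31): OK
  at node 8 with bounds (6, 9): OK
  at node 26 with bounds (9, 31): OK
  at node 22 with bounds (9, 26): OK
  at node 28 with bounds (26, 31): OK
  at node 45 with bounds (31, +inf): OK
  at node 46 with bounds (45, +inf): OK
No violation found at any node.
Result: Valid BST


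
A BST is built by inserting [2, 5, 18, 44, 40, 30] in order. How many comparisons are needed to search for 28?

Search path for 28: 2 -> 5 -> 18 -> 44 -> 40 -> 30
Found: False
Comparisons: 6


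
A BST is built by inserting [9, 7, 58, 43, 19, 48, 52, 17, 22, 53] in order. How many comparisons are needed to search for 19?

Search path for 19: 9 -> 58 -> 43 -> 19
Found: True
Comparisons: 4


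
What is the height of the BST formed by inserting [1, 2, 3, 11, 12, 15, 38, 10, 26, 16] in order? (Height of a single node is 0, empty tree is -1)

Insertion order: [1, 2, 3, 11, 12, 15, 38, 10, 26, 16]
Tree (level-order array): [1, None, 2, None, 3, None, 11, 10, 12, None, None, None, 15, None, 38, 26, None, 16]
Compute height bottom-up (empty subtree = -1):
  height(10) = 1 + max(-1, -1) = 0
  height(16) = 1 + max(-1, -1) = 0
  height(26) = 1 + max(0, -1) = 1
  height(38) = 1 + max(1, -1) = 2
  height(15) = 1 + max(-1, 2) = 3
  height(12) = 1 + max(-1, 3) = 4
  height(11) = 1 + max(0, 4) = 5
  height(3) = 1 + max(-1, 5) = 6
  height(2) = 1 + max(-1, 6) = 7
  height(1) = 1 + max(-1, 7) = 8
Height = 8


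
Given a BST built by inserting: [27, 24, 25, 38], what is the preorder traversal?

Tree insertion order: [27, 24, 25, 38]
Tree (level-order array): [27, 24, 38, None, 25]
Preorder traversal: [27, 24, 25, 38]


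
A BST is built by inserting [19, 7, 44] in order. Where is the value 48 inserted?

Starting tree (level order): [19, 7, 44]
Insertion path: 19 -> 44
Result: insert 48 as right child of 44
Final tree (level order): [19, 7, 44, None, None, None, 48]


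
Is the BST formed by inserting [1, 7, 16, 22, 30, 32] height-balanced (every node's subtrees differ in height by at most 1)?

Tree (level-order array): [1, None, 7, None, 16, None, 22, None, 30, None, 32]
Definition: a tree is height-balanced if, at every node, |h(left) - h(right)| <= 1 (empty subtree has height -1).
Bottom-up per-node check:
  node 32: h_left=-1, h_right=-1, diff=0 [OK], height=0
  node 30: h_left=-1, h_right=0, diff=1 [OK], height=1
  node 22: h_left=-1, h_right=1, diff=2 [FAIL (|-1-1|=2 > 1)], height=2
  node 16: h_left=-1, h_right=2, diff=3 [FAIL (|-1-2|=3 > 1)], height=3
  node 7: h_left=-1, h_right=3, diff=4 [FAIL (|-1-3|=4 > 1)], height=4
  node 1: h_left=-1, h_right=4, diff=5 [FAIL (|-1-4|=5 > 1)], height=5
Node 22 violates the condition: |-1 - 1| = 2 > 1.
Result: Not balanced


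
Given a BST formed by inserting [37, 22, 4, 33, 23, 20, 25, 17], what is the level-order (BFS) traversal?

Tree insertion order: [37, 22, 4, 33, 23, 20, 25, 17]
Tree (level-order array): [37, 22, None, 4, 33, None, 20, 23, None, 17, None, None, 25]
BFS from the root, enqueuing left then right child of each popped node:
  queue [37] -> pop 37, enqueue [22], visited so far: [37]
  queue [22] -> pop 22, enqueue [4, 33], visited so far: [37, 22]
  queue [4, 33] -> pop 4, enqueue [20], visited so far: [37, 22, 4]
  queue [33, 20] -> pop 33, enqueue [23], visited so far: [37, 22, 4, 33]
  queue [20, 23] -> pop 20, enqueue [17], visited so far: [37, 22, 4, 33, 20]
  queue [23, 17] -> pop 23, enqueue [25], visited so far: [37, 22, 4, 33, 20, 23]
  queue [17, 25] -> pop 17, enqueue [none], visited so far: [37, 22, 4, 33, 20, 23, 17]
  queue [25] -> pop 25, enqueue [none], visited so far: [37, 22, 4, 33, 20, 23, 17, 25]
Result: [37, 22, 4, 33, 20, 23, 17, 25]


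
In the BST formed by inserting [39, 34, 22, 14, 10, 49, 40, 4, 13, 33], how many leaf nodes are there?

Tree built from: [39, 34, 22, 14, 10, 49, 40, 4, 13, 33]
Tree (level-order array): [39, 34, 49, 22, None, 40, None, 14, 33, None, None, 10, None, None, None, 4, 13]
Rule: A leaf has 0 children.
Per-node child counts:
  node 39: 2 child(ren)
  node 34: 1 child(ren)
  node 22: 2 child(ren)
  node 14: 1 child(ren)
  node 10: 2 child(ren)
  node 4: 0 child(ren)
  node 13: 0 child(ren)
  node 33: 0 child(ren)
  node 49: 1 child(ren)
  node 40: 0 child(ren)
Matching nodes: [4, 13, 33, 40]
Count of leaf nodes: 4


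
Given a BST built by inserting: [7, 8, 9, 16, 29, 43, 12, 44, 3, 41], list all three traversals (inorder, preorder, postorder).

Tree insertion order: [7, 8, 9, 16, 29, 43, 12, 44, 3, 41]
Tree (level-order array): [7, 3, 8, None, None, None, 9, None, 16, 12, 29, None, None, None, 43, 41, 44]
Inorder (L, root, R): [3, 7, 8, 9, 12, 16, 29, 41, 43, 44]
Preorder (root, L, R): [7, 3, 8, 9, 16, 12, 29, 43, 41, 44]
Postorder (L, R, root): [3, 12, 41, 44, 43, 29, 16, 9, 8, 7]


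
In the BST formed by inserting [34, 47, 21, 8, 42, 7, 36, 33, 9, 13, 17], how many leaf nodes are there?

Tree built from: [34, 47, 21, 8, 42, 7, 36, 33, 9, 13, 17]
Tree (level-order array): [34, 21, 47, 8, 33, 42, None, 7, 9, None, None, 36, None, None, None, None, 13, None, None, None, 17]
Rule: A leaf has 0 children.
Per-node child counts:
  node 34: 2 child(ren)
  node 21: 2 child(ren)
  node 8: 2 child(ren)
  node 7: 0 child(ren)
  node 9: 1 child(ren)
  node 13: 1 child(ren)
  node 17: 0 child(ren)
  node 33: 0 child(ren)
  node 47: 1 child(ren)
  node 42: 1 child(ren)
  node 36: 0 child(ren)
Matching nodes: [7, 17, 33, 36]
Count of leaf nodes: 4


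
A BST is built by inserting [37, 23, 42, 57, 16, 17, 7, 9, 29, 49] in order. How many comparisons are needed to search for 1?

Search path for 1: 37 -> 23 -> 16 -> 7
Found: False
Comparisons: 4


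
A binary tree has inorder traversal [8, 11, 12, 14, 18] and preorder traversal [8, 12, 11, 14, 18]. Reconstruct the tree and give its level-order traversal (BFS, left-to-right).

Inorder:  [8, 11, 12, 14, 18]
Preorder: [8, 12, 11, 14, 18]
Algorithm: preorder visits root first, so consume preorder in order;
for each root, split the current inorder slice at that value into
left-subtree inorder and right-subtree inorder, then recurse.
Recursive splits:
  root=8; inorder splits into left=[], right=[11, 12, 14, 18]
  root=12; inorder splits into left=[11], right=[14, 18]
  root=11; inorder splits into left=[], right=[]
  root=14; inorder splits into left=[], right=[18]
  root=18; inorder splits into left=[], right=[]
Reconstructed level-order: [8, 12, 11, 14, 18]


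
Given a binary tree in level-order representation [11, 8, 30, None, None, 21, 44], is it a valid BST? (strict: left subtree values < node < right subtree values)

Level-order array: [11, 8, 30, None, None, 21, 44]
Validate using subtree bounds (lo, hi): at each node, require lo < value < hi,
then recurse left with hi=value and right with lo=value.
Preorder trace (stopping at first violation):
  at node 11 with bounds (-inf, +inf): OK
  at node 8 with bounds (-inf, 11): OK
  at node 30 with bounds (11, +inf): OK
  at node 21 with bounds (11, 30): OK
  at node 44 with bounds (30, +inf): OK
No violation found at any node.
Result: Valid BST


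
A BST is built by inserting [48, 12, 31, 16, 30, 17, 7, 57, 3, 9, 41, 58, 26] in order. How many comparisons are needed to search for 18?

Search path for 18: 48 -> 12 -> 31 -> 16 -> 30 -> 17 -> 26
Found: False
Comparisons: 7


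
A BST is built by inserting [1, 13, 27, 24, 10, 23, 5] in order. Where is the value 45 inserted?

Starting tree (level order): [1, None, 13, 10, 27, 5, None, 24, None, None, None, 23]
Insertion path: 1 -> 13 -> 27
Result: insert 45 as right child of 27
Final tree (level order): [1, None, 13, 10, 27, 5, None, 24, 45, None, None, 23]


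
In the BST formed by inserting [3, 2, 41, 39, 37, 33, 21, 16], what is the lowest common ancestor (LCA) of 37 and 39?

Tree insertion order: [3, 2, 41, 39, 37, 33, 21, 16]
Tree (level-order array): [3, 2, 41, None, None, 39, None, 37, None, 33, None, 21, None, 16]
In a BST, the LCA of p=37, q=39 is the first node v on the
root-to-leaf path with p <= v <= q (go left if both < v, right if both > v).
Walk from root:
  at 3: both 37 and 39 > 3, go right
  at 41: both 37 and 39 < 41, go left
  at 39: 37 <= 39 <= 39, this is the LCA
LCA = 39


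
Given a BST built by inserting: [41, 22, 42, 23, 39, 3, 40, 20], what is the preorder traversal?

Tree insertion order: [41, 22, 42, 23, 39, 3, 40, 20]
Tree (level-order array): [41, 22, 42, 3, 23, None, None, None, 20, None, 39, None, None, None, 40]
Preorder traversal: [41, 22, 3, 20, 23, 39, 40, 42]


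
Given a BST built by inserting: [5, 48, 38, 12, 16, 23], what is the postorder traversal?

Tree insertion order: [5, 48, 38, 12, 16, 23]
Tree (level-order array): [5, None, 48, 38, None, 12, None, None, 16, None, 23]
Postorder traversal: [23, 16, 12, 38, 48, 5]


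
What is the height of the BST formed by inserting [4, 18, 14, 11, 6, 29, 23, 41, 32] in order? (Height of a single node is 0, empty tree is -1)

Insertion order: [4, 18, 14, 11, 6, 29, 23, 41, 32]
Tree (level-order array): [4, None, 18, 14, 29, 11, None, 23, 41, 6, None, None, None, 32]
Compute height bottom-up (empty subtree = -1):
  height(6) = 1 + max(-1, -1) = 0
  height(11) = 1 + max(0, -1) = 1
  height(14) = 1 + max(1, -1) = 2
  height(23) = 1 + max(-1, -1) = 0
  height(32) = 1 + max(-1, -1) = 0
  height(41) = 1 + max(0, -1) = 1
  height(29) = 1 + max(0, 1) = 2
  height(18) = 1 + max(2, 2) = 3
  height(4) = 1 + max(-1, 3) = 4
Height = 4


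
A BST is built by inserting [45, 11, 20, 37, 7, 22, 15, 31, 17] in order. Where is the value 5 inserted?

Starting tree (level order): [45, 11, None, 7, 20, None, None, 15, 37, None, 17, 22, None, None, None, None, 31]
Insertion path: 45 -> 11 -> 7
Result: insert 5 as left child of 7
Final tree (level order): [45, 11, None, 7, 20, 5, None, 15, 37, None, None, None, 17, 22, None, None, None, None, 31]


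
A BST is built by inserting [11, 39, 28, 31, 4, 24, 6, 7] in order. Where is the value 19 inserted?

Starting tree (level order): [11, 4, 39, None, 6, 28, None, None, 7, 24, 31]
Insertion path: 11 -> 39 -> 28 -> 24
Result: insert 19 as left child of 24
Final tree (level order): [11, 4, 39, None, 6, 28, None, None, 7, 24, 31, None, None, 19]


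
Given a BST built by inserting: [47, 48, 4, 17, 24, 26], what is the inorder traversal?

Tree insertion order: [47, 48, 4, 17, 24, 26]
Tree (level-order array): [47, 4, 48, None, 17, None, None, None, 24, None, 26]
Inorder traversal: [4, 17, 24, 26, 47, 48]


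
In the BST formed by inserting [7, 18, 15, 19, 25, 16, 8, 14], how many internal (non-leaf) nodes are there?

Tree built from: [7, 18, 15, 19, 25, 16, 8, 14]
Tree (level-order array): [7, None, 18, 15, 19, 8, 16, None, 25, None, 14]
Rule: An internal node has at least one child.
Per-node child counts:
  node 7: 1 child(ren)
  node 18: 2 child(ren)
  node 15: 2 child(ren)
  node 8: 1 child(ren)
  node 14: 0 child(ren)
  node 16: 0 child(ren)
  node 19: 1 child(ren)
  node 25: 0 child(ren)
Matching nodes: [7, 18, 15, 8, 19]
Count of internal (non-leaf) nodes: 5


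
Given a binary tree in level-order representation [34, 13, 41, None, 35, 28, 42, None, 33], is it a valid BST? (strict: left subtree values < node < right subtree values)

Level-order array: [34, 13, 41, None, 35, 28, 42, None, 33]
Validate using subtree bounds (lo, hi): at each node, require lo < value < hi,
then recurse left with hi=value and right with lo=value.
Preorder trace (stopping at first violation):
  at node 34 with bounds (-inf, +inf): OK
  at node 13 with bounds (-inf, 34): OK
  at node 35 with bounds (13, 34): VIOLATION
Node 35 violates its bound: not (13 < 35 < 34).
Result: Not a valid BST


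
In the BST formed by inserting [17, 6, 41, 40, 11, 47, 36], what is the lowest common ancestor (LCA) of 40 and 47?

Tree insertion order: [17, 6, 41, 40, 11, 47, 36]
Tree (level-order array): [17, 6, 41, None, 11, 40, 47, None, None, 36]
In a BST, the LCA of p=40, q=47 is the first node v on the
root-to-leaf path with p <= v <= q (go left if both < v, right if both > v).
Walk from root:
  at 17: both 40 and 47 > 17, go right
  at 41: 40 <= 41 <= 47, this is the LCA
LCA = 41


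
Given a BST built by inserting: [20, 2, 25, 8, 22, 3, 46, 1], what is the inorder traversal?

Tree insertion order: [20, 2, 25, 8, 22, 3, 46, 1]
Tree (level-order array): [20, 2, 25, 1, 8, 22, 46, None, None, 3]
Inorder traversal: [1, 2, 3, 8, 20, 22, 25, 46]


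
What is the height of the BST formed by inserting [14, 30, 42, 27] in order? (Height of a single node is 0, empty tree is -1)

Insertion order: [14, 30, 42, 27]
Tree (level-order array): [14, None, 30, 27, 42]
Compute height bottom-up (empty subtree = -1):
  height(27) = 1 + max(-1, -1) = 0
  height(42) = 1 + max(-1, -1) = 0
  height(30) = 1 + max(0, 0) = 1
  height(14) = 1 + max(-1, 1) = 2
Height = 2


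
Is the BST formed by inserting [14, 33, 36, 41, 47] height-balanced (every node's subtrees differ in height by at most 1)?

Tree (level-order array): [14, None, 33, None, 36, None, 41, None, 47]
Definition: a tree is height-balanced if, at every node, |h(left) - h(right)| <= 1 (empty subtree has height -1).
Bottom-up per-node check:
  node 47: h_left=-1, h_right=-1, diff=0 [OK], height=0
  node 41: h_left=-1, h_right=0, diff=1 [OK], height=1
  node 36: h_left=-1, h_right=1, diff=2 [FAIL (|-1-1|=2 > 1)], height=2
  node 33: h_left=-1, h_right=2, diff=3 [FAIL (|-1-2|=3 > 1)], height=3
  node 14: h_left=-1, h_right=3, diff=4 [FAIL (|-1-3|=4 > 1)], height=4
Node 36 violates the condition: |-1 - 1| = 2 > 1.
Result: Not balanced


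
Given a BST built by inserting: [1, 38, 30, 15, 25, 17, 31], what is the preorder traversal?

Tree insertion order: [1, 38, 30, 15, 25, 17, 31]
Tree (level-order array): [1, None, 38, 30, None, 15, 31, None, 25, None, None, 17]
Preorder traversal: [1, 38, 30, 15, 25, 17, 31]


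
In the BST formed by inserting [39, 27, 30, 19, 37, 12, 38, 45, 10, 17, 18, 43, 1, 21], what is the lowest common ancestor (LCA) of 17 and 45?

Tree insertion order: [39, 27, 30, 19, 37, 12, 38, 45, 10, 17, 18, 43, 1, 21]
Tree (level-order array): [39, 27, 45, 19, 30, 43, None, 12, 21, None, 37, None, None, 10, 17, None, None, None, 38, 1, None, None, 18]
In a BST, the LCA of p=17, q=45 is the first node v on the
root-to-leaf path with p <= v <= q (go left if both < v, right if both > v).
Walk from root:
  at 39: 17 <= 39 <= 45, this is the LCA
LCA = 39


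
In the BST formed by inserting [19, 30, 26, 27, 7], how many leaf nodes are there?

Tree built from: [19, 30, 26, 27, 7]
Tree (level-order array): [19, 7, 30, None, None, 26, None, None, 27]
Rule: A leaf has 0 children.
Per-node child counts:
  node 19: 2 child(ren)
  node 7: 0 child(ren)
  node 30: 1 child(ren)
  node 26: 1 child(ren)
  node 27: 0 child(ren)
Matching nodes: [7, 27]
Count of leaf nodes: 2


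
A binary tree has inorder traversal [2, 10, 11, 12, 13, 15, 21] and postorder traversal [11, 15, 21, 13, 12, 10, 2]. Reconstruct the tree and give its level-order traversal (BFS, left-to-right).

Inorder:   [2, 10, 11, 12, 13, 15, 21]
Postorder: [11, 15, 21, 13, 12, 10, 2]
Algorithm: postorder visits root last, so walk postorder right-to-left;
each value is the root of the current inorder slice — split it at that
value, recurse on the right subtree first, then the left.
Recursive splits:
  root=2; inorder splits into left=[], right=[10, 11, 12, 13, 15, 21]
  root=10; inorder splits into left=[], right=[11, 12, 13, 15, 21]
  root=12; inorder splits into left=[11], right=[13, 15, 21]
  root=13; inorder splits into left=[], right=[15, 21]
  root=21; inorder splits into left=[15], right=[]
  root=15; inorder splits into left=[], right=[]
  root=11; inorder splits into left=[], right=[]
Reconstructed level-order: [2, 10, 12, 11, 13, 21, 15]


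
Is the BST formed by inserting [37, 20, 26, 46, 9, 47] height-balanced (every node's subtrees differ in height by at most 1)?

Tree (level-order array): [37, 20, 46, 9, 26, None, 47]
Definition: a tree is height-balanced if, at every node, |h(left) - h(right)| <= 1 (empty subtree has height -1).
Bottom-up per-node check:
  node 9: h_left=-1, h_right=-1, diff=0 [OK], height=0
  node 26: h_left=-1, h_right=-1, diff=0 [OK], height=0
  node 20: h_left=0, h_right=0, diff=0 [OK], height=1
  node 47: h_left=-1, h_right=-1, diff=0 [OK], height=0
  node 46: h_left=-1, h_right=0, diff=1 [OK], height=1
  node 37: h_left=1, h_right=1, diff=0 [OK], height=2
All nodes satisfy the balance condition.
Result: Balanced


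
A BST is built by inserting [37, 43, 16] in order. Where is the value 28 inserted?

Starting tree (level order): [37, 16, 43]
Insertion path: 37 -> 16
Result: insert 28 as right child of 16
Final tree (level order): [37, 16, 43, None, 28]


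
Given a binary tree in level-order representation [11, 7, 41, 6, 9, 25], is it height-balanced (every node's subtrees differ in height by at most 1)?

Tree (level-order array): [11, 7, 41, 6, 9, 25]
Definition: a tree is height-balanced if, at every node, |h(left) - h(right)| <= 1 (empty subtree has height -1).
Bottom-up per-node check:
  node 6: h_left=-1, h_right=-1, diff=0 [OK], height=0
  node 9: h_left=-1, h_right=-1, diff=0 [OK], height=0
  node 7: h_left=0, h_right=0, diff=0 [OK], height=1
  node 25: h_left=-1, h_right=-1, diff=0 [OK], height=0
  node 41: h_left=0, h_right=-1, diff=1 [OK], height=1
  node 11: h_left=1, h_right=1, diff=0 [OK], height=2
All nodes satisfy the balance condition.
Result: Balanced


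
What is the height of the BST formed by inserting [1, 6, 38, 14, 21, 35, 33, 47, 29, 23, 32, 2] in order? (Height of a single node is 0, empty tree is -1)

Insertion order: [1, 6, 38, 14, 21, 35, 33, 47, 29, 23, 32, 2]
Tree (level-order array): [1, None, 6, 2, 38, None, None, 14, 47, None, 21, None, None, None, 35, 33, None, 29, None, 23, 32]
Compute height bottom-up (empty subtree = -1):
  height(2) = 1 + max(-1, -1) = 0
  height(23) = 1 + max(-1, -1) = 0
  height(32) = 1 + max(-1, -1) = 0
  height(29) = 1 + max(0, 0) = 1
  height(33) = 1 + max(1, -1) = 2
  height(35) = 1 + max(2, -1) = 3
  height(21) = 1 + max(-1, 3) = 4
  height(14) = 1 + max(-1, 4) = 5
  height(47) = 1 + max(-1, -1) = 0
  height(38) = 1 + max(5, 0) = 6
  height(6) = 1 + max(0, 6) = 7
  height(1) = 1 + max(-1, 7) = 8
Height = 8


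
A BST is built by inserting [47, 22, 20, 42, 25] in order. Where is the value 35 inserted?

Starting tree (level order): [47, 22, None, 20, 42, None, None, 25]
Insertion path: 47 -> 22 -> 42 -> 25
Result: insert 35 as right child of 25
Final tree (level order): [47, 22, None, 20, 42, None, None, 25, None, None, 35]


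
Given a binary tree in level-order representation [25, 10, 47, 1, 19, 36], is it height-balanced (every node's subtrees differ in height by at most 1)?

Tree (level-order array): [25, 10, 47, 1, 19, 36]
Definition: a tree is height-balanced if, at every node, |h(left) - h(right)| <= 1 (empty subtree has height -1).
Bottom-up per-node check:
  node 1: h_left=-1, h_right=-1, diff=0 [OK], height=0
  node 19: h_left=-1, h_right=-1, diff=0 [OK], height=0
  node 10: h_left=0, h_right=0, diff=0 [OK], height=1
  node 36: h_left=-1, h_right=-1, diff=0 [OK], height=0
  node 47: h_left=0, h_right=-1, diff=1 [OK], height=1
  node 25: h_left=1, h_right=1, diff=0 [OK], height=2
All nodes satisfy the balance condition.
Result: Balanced


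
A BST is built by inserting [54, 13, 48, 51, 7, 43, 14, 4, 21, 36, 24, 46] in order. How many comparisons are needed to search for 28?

Search path for 28: 54 -> 13 -> 48 -> 43 -> 14 -> 21 -> 36 -> 24
Found: False
Comparisons: 8


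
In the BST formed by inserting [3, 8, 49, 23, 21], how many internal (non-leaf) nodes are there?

Tree built from: [3, 8, 49, 23, 21]
Tree (level-order array): [3, None, 8, None, 49, 23, None, 21]
Rule: An internal node has at least one child.
Per-node child counts:
  node 3: 1 child(ren)
  node 8: 1 child(ren)
  node 49: 1 child(ren)
  node 23: 1 child(ren)
  node 21: 0 child(ren)
Matching nodes: [3, 8, 49, 23]
Count of internal (non-leaf) nodes: 4


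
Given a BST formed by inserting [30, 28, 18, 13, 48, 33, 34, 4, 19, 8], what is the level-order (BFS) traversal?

Tree insertion order: [30, 28, 18, 13, 48, 33, 34, 4, 19, 8]
Tree (level-order array): [30, 28, 48, 18, None, 33, None, 13, 19, None, 34, 4, None, None, None, None, None, None, 8]
BFS from the root, enqueuing left then right child of each popped node:
  queue [30] -> pop 30, enqueue [28, 48], visited so far: [30]
  queue [28, 48] -> pop 28, enqueue [18], visited so far: [30, 28]
  queue [48, 18] -> pop 48, enqueue [33], visited so far: [30, 28, 48]
  queue [18, 33] -> pop 18, enqueue [13, 19], visited so far: [30, 28, 48, 18]
  queue [33, 13, 19] -> pop 33, enqueue [34], visited so far: [30, 28, 48, 18, 33]
  queue [13, 19, 34] -> pop 13, enqueue [4], visited so far: [30, 28, 48, 18, 33, 13]
  queue [19, 34, 4] -> pop 19, enqueue [none], visited so far: [30, 28, 48, 18, 33, 13, 19]
  queue [34, 4] -> pop 34, enqueue [none], visited so far: [30, 28, 48, 18, 33, 13, 19, 34]
  queue [4] -> pop 4, enqueue [8], visited so far: [30, 28, 48, 18, 33, 13, 19, 34, 4]
  queue [8] -> pop 8, enqueue [none], visited so far: [30, 28, 48, 18, 33, 13, 19, 34, 4, 8]
Result: [30, 28, 48, 18, 33, 13, 19, 34, 4, 8]


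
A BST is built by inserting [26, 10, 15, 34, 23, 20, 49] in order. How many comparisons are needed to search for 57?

Search path for 57: 26 -> 34 -> 49
Found: False
Comparisons: 3


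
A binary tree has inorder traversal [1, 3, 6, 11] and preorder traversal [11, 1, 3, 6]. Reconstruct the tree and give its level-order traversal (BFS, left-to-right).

Inorder:  [1, 3, 6, 11]
Preorder: [11, 1, 3, 6]
Algorithm: preorder visits root first, so consume preorder in order;
for each root, split the current inorder slice at that value into
left-subtree inorder and right-subtree inorder, then recurse.
Recursive splits:
  root=11; inorder splits into left=[1, 3, 6], right=[]
  root=1; inorder splits into left=[], right=[3, 6]
  root=3; inorder splits into left=[], right=[6]
  root=6; inorder splits into left=[], right=[]
Reconstructed level-order: [11, 1, 3, 6]


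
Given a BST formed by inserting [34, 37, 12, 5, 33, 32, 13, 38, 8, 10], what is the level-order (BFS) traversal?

Tree insertion order: [34, 37, 12, 5, 33, 32, 13, 38, 8, 10]
Tree (level-order array): [34, 12, 37, 5, 33, None, 38, None, 8, 32, None, None, None, None, 10, 13]
BFS from the root, enqueuing left then right child of each popped node:
  queue [34] -> pop 34, enqueue [12, 37], visited so far: [34]
  queue [12, 37] -> pop 12, enqueue [5, 33], visited so far: [34, 12]
  queue [37, 5, 33] -> pop 37, enqueue [38], visited so far: [34, 12, 37]
  queue [5, 33, 38] -> pop 5, enqueue [8], visited so far: [34, 12, 37, 5]
  queue [33, 38, 8] -> pop 33, enqueue [32], visited so far: [34, 12, 37, 5, 33]
  queue [38, 8, 32] -> pop 38, enqueue [none], visited so far: [34, 12, 37, 5, 33, 38]
  queue [8, 32] -> pop 8, enqueue [10], visited so far: [34, 12, 37, 5, 33, 38, 8]
  queue [32, 10] -> pop 32, enqueue [13], visited so far: [34, 12, 37, 5, 33, 38, 8, 32]
  queue [10, 13] -> pop 10, enqueue [none], visited so far: [34, 12, 37, 5, 33, 38, 8, 32, 10]
  queue [13] -> pop 13, enqueue [none], visited so far: [34, 12, 37, 5, 33, 38, 8, 32, 10, 13]
Result: [34, 12, 37, 5, 33, 38, 8, 32, 10, 13]


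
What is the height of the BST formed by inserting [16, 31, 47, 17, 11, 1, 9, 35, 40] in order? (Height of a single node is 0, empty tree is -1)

Insertion order: [16, 31, 47, 17, 11, 1, 9, 35, 40]
Tree (level-order array): [16, 11, 31, 1, None, 17, 47, None, 9, None, None, 35, None, None, None, None, 40]
Compute height bottom-up (empty subtree = -1):
  height(9) = 1 + max(-1, -1) = 0
  height(1) = 1 + max(-1, 0) = 1
  height(11) = 1 + max(1, -1) = 2
  height(17) = 1 + max(-1, -1) = 0
  height(40) = 1 + max(-1, -1) = 0
  height(35) = 1 + max(-1, 0) = 1
  height(47) = 1 + max(1, -1) = 2
  height(31) = 1 + max(0, 2) = 3
  height(16) = 1 + max(2, 3) = 4
Height = 4


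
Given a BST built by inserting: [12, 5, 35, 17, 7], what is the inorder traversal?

Tree insertion order: [12, 5, 35, 17, 7]
Tree (level-order array): [12, 5, 35, None, 7, 17]
Inorder traversal: [5, 7, 12, 17, 35]


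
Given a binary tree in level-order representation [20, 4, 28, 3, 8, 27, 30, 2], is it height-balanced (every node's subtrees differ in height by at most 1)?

Tree (level-order array): [20, 4, 28, 3, 8, 27, 30, 2]
Definition: a tree is height-balanced if, at every node, |h(left) - h(right)| <= 1 (empty subtree has height -1).
Bottom-up per-node check:
  node 2: h_left=-1, h_right=-1, diff=0 [OK], height=0
  node 3: h_left=0, h_right=-1, diff=1 [OK], height=1
  node 8: h_left=-1, h_right=-1, diff=0 [OK], height=0
  node 4: h_left=1, h_right=0, diff=1 [OK], height=2
  node 27: h_left=-1, h_right=-1, diff=0 [OK], height=0
  node 30: h_left=-1, h_right=-1, diff=0 [OK], height=0
  node 28: h_left=0, h_right=0, diff=0 [OK], height=1
  node 20: h_left=2, h_right=1, diff=1 [OK], height=3
All nodes satisfy the balance condition.
Result: Balanced


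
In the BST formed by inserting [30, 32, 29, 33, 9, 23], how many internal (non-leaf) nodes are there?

Tree built from: [30, 32, 29, 33, 9, 23]
Tree (level-order array): [30, 29, 32, 9, None, None, 33, None, 23]
Rule: An internal node has at least one child.
Per-node child counts:
  node 30: 2 child(ren)
  node 29: 1 child(ren)
  node 9: 1 child(ren)
  node 23: 0 child(ren)
  node 32: 1 child(ren)
  node 33: 0 child(ren)
Matching nodes: [30, 29, 9, 32]
Count of internal (non-leaf) nodes: 4


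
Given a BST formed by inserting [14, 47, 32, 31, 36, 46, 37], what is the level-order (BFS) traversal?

Tree insertion order: [14, 47, 32, 31, 36, 46, 37]
Tree (level-order array): [14, None, 47, 32, None, 31, 36, None, None, None, 46, 37]
BFS from the root, enqueuing left then right child of each popped node:
  queue [14] -> pop 14, enqueue [47], visited so far: [14]
  queue [47] -> pop 47, enqueue [32], visited so far: [14, 47]
  queue [32] -> pop 32, enqueue [31, 36], visited so far: [14, 47, 32]
  queue [31, 36] -> pop 31, enqueue [none], visited so far: [14, 47, 32, 31]
  queue [36] -> pop 36, enqueue [46], visited so far: [14, 47, 32, 31, 36]
  queue [46] -> pop 46, enqueue [37], visited so far: [14, 47, 32, 31, 36, 46]
  queue [37] -> pop 37, enqueue [none], visited so far: [14, 47, 32, 31, 36, 46, 37]
Result: [14, 47, 32, 31, 36, 46, 37]


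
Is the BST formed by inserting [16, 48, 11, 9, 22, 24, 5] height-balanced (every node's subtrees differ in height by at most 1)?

Tree (level-order array): [16, 11, 48, 9, None, 22, None, 5, None, None, 24]
Definition: a tree is height-balanced if, at every node, |h(left) - h(right)| <= 1 (empty subtree has height -1).
Bottom-up per-node check:
  node 5: h_left=-1, h_right=-1, diff=0 [OK], height=0
  node 9: h_left=0, h_right=-1, diff=1 [OK], height=1
  node 11: h_left=1, h_right=-1, diff=2 [FAIL (|1--1|=2 > 1)], height=2
  node 24: h_left=-1, h_right=-1, diff=0 [OK], height=0
  node 22: h_left=-1, h_right=0, diff=1 [OK], height=1
  node 48: h_left=1, h_right=-1, diff=2 [FAIL (|1--1|=2 > 1)], height=2
  node 16: h_left=2, h_right=2, diff=0 [OK], height=3
Node 11 violates the condition: |1 - -1| = 2 > 1.
Result: Not balanced


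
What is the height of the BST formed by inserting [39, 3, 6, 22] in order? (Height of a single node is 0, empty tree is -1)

Insertion order: [39, 3, 6, 22]
Tree (level-order array): [39, 3, None, None, 6, None, 22]
Compute height bottom-up (empty subtree = -1):
  height(22) = 1 + max(-1, -1) = 0
  height(6) = 1 + max(-1, 0) = 1
  height(3) = 1 + max(-1, 1) = 2
  height(39) = 1 + max(2, -1) = 3
Height = 3


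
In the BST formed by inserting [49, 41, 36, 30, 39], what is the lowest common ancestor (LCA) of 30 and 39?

Tree insertion order: [49, 41, 36, 30, 39]
Tree (level-order array): [49, 41, None, 36, None, 30, 39]
In a BST, the LCA of p=30, q=39 is the first node v on the
root-to-leaf path with p <= v <= q (go left if both < v, right if both > v).
Walk from root:
  at 49: both 30 and 39 < 49, go left
  at 41: both 30 and 39 < 41, go left
  at 36: 30 <= 36 <= 39, this is the LCA
LCA = 36


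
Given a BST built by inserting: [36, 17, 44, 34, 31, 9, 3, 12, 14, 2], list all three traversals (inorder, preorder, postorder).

Tree insertion order: [36, 17, 44, 34, 31, 9, 3, 12, 14, 2]
Tree (level-order array): [36, 17, 44, 9, 34, None, None, 3, 12, 31, None, 2, None, None, 14]
Inorder (L, root, R): [2, 3, 9, 12, 14, 17, 31, 34, 36, 44]
Preorder (root, L, R): [36, 17, 9, 3, 2, 12, 14, 34, 31, 44]
Postorder (L, R, root): [2, 3, 14, 12, 9, 31, 34, 17, 44, 36]


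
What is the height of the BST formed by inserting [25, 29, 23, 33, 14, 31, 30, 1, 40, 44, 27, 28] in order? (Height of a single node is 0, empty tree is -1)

Insertion order: [25, 29, 23, 33, 14, 31, 30, 1, 40, 44, 27, 28]
Tree (level-order array): [25, 23, 29, 14, None, 27, 33, 1, None, None, 28, 31, 40, None, None, None, None, 30, None, None, 44]
Compute height bottom-up (empty subtree = -1):
  height(1) = 1 + max(-1, -1) = 0
  height(14) = 1 + max(0, -1) = 1
  height(23) = 1 + max(1, -1) = 2
  height(28) = 1 + max(-1, -1) = 0
  height(27) = 1 + max(-1, 0) = 1
  height(30) = 1 + max(-1, -1) = 0
  height(31) = 1 + max(0, -1) = 1
  height(44) = 1 + max(-1, -1) = 0
  height(40) = 1 + max(-1, 0) = 1
  height(33) = 1 + max(1, 1) = 2
  height(29) = 1 + max(1, 2) = 3
  height(25) = 1 + max(2, 3) = 4
Height = 4


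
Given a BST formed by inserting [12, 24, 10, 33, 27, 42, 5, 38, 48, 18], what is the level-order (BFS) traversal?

Tree insertion order: [12, 24, 10, 33, 27, 42, 5, 38, 48, 18]
Tree (level-order array): [12, 10, 24, 5, None, 18, 33, None, None, None, None, 27, 42, None, None, 38, 48]
BFS from the root, enqueuing left then right child of each popped node:
  queue [12] -> pop 12, enqueue [10, 24], visited so far: [12]
  queue [10, 24] -> pop 10, enqueue [5], visited so far: [12, 10]
  queue [24, 5] -> pop 24, enqueue [18, 33], visited so far: [12, 10, 24]
  queue [5, 18, 33] -> pop 5, enqueue [none], visited so far: [12, 10, 24, 5]
  queue [18, 33] -> pop 18, enqueue [none], visited so far: [12, 10, 24, 5, 18]
  queue [33] -> pop 33, enqueue [27, 42], visited so far: [12, 10, 24, 5, 18, 33]
  queue [27, 42] -> pop 27, enqueue [none], visited so far: [12, 10, 24, 5, 18, 33, 27]
  queue [42] -> pop 42, enqueue [38, 48], visited so far: [12, 10, 24, 5, 18, 33, 27, 42]
  queue [38, 48] -> pop 38, enqueue [none], visited so far: [12, 10, 24, 5, 18, 33, 27, 42, 38]
  queue [48] -> pop 48, enqueue [none], visited so far: [12, 10, 24, 5, 18, 33, 27, 42, 38, 48]
Result: [12, 10, 24, 5, 18, 33, 27, 42, 38, 48]
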